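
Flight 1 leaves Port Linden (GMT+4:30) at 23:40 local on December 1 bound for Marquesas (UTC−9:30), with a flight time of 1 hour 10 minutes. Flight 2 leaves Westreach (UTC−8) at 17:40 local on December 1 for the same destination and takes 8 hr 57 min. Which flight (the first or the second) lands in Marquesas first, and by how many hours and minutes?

the first, by 14 hours 17 minutes

Flight 1 in UTC: 23:40 − 4:30 = 19:10 on Dec 1.
+1 hour and 10 minutes → arrive 20:20 UTC on Dec 1.
Flight 2 in UTC: 17:40 + 8:00 = 01:40 on Dec 2.
+8 hours and 57 minutes → arrive 10:37 UTC on Dec 2.
Flight 1 lands earlier by 14 hours 17 minutes.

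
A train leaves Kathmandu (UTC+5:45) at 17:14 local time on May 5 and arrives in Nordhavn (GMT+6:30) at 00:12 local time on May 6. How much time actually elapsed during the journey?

Departure in UTC: 17:14 − 5:45 = 11:29 on May 5.
Arrival in UTC: 00:12 − 6:30 = 17:42 on May 5.
Elapsed = 17:42 − 11:29 = 6 hours 13 minutes.

6 hours 13 minutes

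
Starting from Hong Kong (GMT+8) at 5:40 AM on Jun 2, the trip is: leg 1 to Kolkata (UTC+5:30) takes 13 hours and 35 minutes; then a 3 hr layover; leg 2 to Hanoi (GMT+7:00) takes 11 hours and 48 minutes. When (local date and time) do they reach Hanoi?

Convert departure to UTC: 5:40 AM − 8:00 = 9:40 PM UTC on Jun 1.
Add 13 hours 35 minutes leg 1 → 11:15 AM UTC (Jun 2).
Add 3 hours layover in Kolkata → 2:15 PM UTC.
Add 11 hours and 48 minutes leg 2 → 2:03 AM UTC (Jun 3).
Hanoi is UTC+7:00, so local arrival = 2:03 AM + 7:00 = 9:03 AM on Jun 3.

9:03 AM on June 3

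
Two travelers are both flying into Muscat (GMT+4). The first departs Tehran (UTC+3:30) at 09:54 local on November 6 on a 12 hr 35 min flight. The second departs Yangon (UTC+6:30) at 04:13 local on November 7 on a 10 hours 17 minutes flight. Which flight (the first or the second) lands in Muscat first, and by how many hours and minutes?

the first, by 13 hours 1 minute

Flight 1 in UTC: 09:54 − 3:30 = 06:24 on Nov 6.
+12 hours and 35 minutes → arrive 18:59 UTC on Nov 6.
Flight 2 in UTC: 04:13 − 6:30 = 21:43 on Nov 6.
+10 hours and 17 minutes → arrive 08:00 UTC on Nov 7.
Flight 1 lands earlier by 13 hours 1 minute.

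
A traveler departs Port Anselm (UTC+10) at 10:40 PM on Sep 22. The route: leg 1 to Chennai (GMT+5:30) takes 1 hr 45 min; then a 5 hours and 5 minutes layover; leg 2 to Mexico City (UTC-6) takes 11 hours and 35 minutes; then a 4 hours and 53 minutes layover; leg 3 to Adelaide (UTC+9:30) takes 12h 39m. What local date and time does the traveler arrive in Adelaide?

Convert departure to UTC: 10:40 PM − 10:00 = 12:40 PM UTC on Sep 22.
Add 1 hour and 45 minutes leg 1 → 2:25 PM UTC.
Add 5 hours and 5 minutes layover in Chennai → 7:30 PM UTC.
Add 11 hours and 35 minutes leg 2 → 7:05 AM UTC (Sep 23).
Add 4 hours and 53 minutes layover in Mexico City → 11:58 AM UTC.
Add 12 hours and 39 minutes leg 3 → 12:37 AM UTC (Sep 24).
Adelaide is UTC+9:30, so local arrival = 12:37 AM + 9:30 = 10:07 AM on Sep 24.

10:07 AM on Sep 24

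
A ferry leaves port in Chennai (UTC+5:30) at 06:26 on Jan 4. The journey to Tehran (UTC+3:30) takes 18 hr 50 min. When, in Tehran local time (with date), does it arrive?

23:16 on January 4

Convert departure to UTC: 06:26 − 5:30 = 00:56 UTC on Jan 4.
Add 18 hours 50 minutes travel time → 19:46 UTC.
Tehran is UTC+3:30, so local arrival = 19:46 + 3:30 = 23:16 on Jan 4.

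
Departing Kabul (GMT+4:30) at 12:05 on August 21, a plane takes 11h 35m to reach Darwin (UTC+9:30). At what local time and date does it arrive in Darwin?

Convert departure to UTC: 12:05 − 4:30 = 07:35 UTC on Aug 21.
Add 11 hours and 35 minutes travel time → 19:10 UTC.
Darwin is UTC+9:30, so local arrival = 19:10 + 9:30 = 04:40 on Aug 22.

04:40 on Aug 22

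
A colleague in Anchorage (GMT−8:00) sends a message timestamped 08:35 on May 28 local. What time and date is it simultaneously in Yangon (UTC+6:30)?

In UTC: 08:35 + 8:00 = 16:35 on May 28.
Yangon is UTC+6:30: 16:35 + 6:30 = 23:05 on May 28.

23:05 on May 28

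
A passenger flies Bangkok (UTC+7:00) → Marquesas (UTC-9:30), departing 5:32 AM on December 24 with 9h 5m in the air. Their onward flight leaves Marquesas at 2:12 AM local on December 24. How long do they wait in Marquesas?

4 hours 5 minutes

Convert departure to UTC: 5:32 AM − 7:00 = 10:32 PM UTC on Dec 23.
Add 9 hours 5 minutes flight time → 7:37 AM UTC (Dec 24).
Marquesas is UTC−9:30, so local arrival = 7:37 AM − 9:30 = 10:07 PM on Dec 23.
Layover = 2:12 AM − 10:07 PM (+1 day) = 4 hours 5 minutes.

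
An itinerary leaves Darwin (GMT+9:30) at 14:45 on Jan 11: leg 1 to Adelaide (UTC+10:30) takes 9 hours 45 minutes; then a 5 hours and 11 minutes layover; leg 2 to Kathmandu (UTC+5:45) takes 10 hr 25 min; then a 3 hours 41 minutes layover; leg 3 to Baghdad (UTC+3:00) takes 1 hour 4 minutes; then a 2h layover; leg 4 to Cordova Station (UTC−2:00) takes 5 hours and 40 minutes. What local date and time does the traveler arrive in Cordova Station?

Convert departure to UTC: 14:45 − 9:30 = 05:15 UTC on Jan 11.
Add 9 hours 45 minutes leg 1 → 15:00 UTC.
Add 5 hours and 11 minutes layover in Adelaide → 20:11 UTC.
Add 10 hours 25 minutes leg 2 → 06:36 UTC (Jan 12).
Add 3 hours and 41 minutes layover in Kathmandu → 10:17 UTC.
Add 1 hour 4 minutes leg 3 → 11:21 UTC.
Add 2 hours layover in Baghdad → 13:21 UTC.
Add 5 hours 40 minutes leg 4 → 19:01 UTC.
Cordova Station is UTC−2:00, so local arrival = 19:01 − 2:00 = 17:01 on Jan 12.

17:01 on January 12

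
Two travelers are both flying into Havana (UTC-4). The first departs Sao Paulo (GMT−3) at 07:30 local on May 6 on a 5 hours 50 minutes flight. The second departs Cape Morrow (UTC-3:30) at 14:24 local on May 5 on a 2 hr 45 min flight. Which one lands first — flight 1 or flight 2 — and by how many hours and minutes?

the second, by 19 hours 41 minutes

Flight 1 in UTC: 07:30 + 3:00 = 10:30 on May 6.
+5 hours and 50 minutes → arrive 16:20 UTC on May 6.
Flight 2 in UTC: 14:24 + 3:30 = 17:54 on May 5.
+2 hours 45 minutes → arrive 20:39 UTC on May 5.
Flight 2 lands earlier by 19 hours 41 minutes.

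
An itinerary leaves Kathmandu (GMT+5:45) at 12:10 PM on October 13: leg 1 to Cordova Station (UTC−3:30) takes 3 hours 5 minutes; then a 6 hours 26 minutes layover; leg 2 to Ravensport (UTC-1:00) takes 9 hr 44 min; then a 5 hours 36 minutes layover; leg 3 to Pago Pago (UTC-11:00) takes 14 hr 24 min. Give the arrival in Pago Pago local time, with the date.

10:40 AM on October 14

Convert departure to UTC: 12:10 PM − 5:45 = 6:25 AM UTC on Oct 13.
Add 3 hours 5 minutes leg 1 → 9:30 AM UTC.
Add 6 hours 26 minutes layover in Cordova Station → 3:56 PM UTC.
Add 9 hours and 44 minutes leg 2 → 1:40 AM UTC (Oct 14).
Add 5 hours 36 minutes layover in Ravensport → 7:16 AM UTC.
Add 14 hours and 24 minutes leg 3 → 9:40 PM UTC.
Pago Pago is UTC−11:00, so local arrival = 9:40 PM − 11:00 = 10:40 AM on Oct 14.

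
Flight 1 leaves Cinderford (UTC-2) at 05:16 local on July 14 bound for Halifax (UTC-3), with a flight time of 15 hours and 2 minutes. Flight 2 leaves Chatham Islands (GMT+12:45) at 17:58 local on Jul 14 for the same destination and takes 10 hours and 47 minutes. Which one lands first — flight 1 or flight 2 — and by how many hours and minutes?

Flight 1 in UTC: 05:16 + 2:00 = 07:16 on Jul 14.
+15 hours and 2 minutes → arrive 22:18 UTC on Jul 14.
Flight 2 in UTC: 17:58 − 12:45 = 05:13 on Jul 14.
+10 hours and 47 minutes → arrive 16:00 UTC on Jul 14.
Flight 2 lands earlier by 6 hours 18 minutes.

the second, by 6 hours 18 minutes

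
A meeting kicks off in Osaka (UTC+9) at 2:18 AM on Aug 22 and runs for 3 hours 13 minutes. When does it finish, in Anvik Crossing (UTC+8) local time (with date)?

Convert start to UTC: 2:18 AM − 9:00 = 5:18 PM UTC on Aug 21.
Add 3 hours and 13 minutes duration → 8:31 PM UTC.
Anvik Crossing is UTC+8:00, so local end time = 8:31 PM + 8:00 = 4:31 AM on Aug 22.

4:31 AM on August 22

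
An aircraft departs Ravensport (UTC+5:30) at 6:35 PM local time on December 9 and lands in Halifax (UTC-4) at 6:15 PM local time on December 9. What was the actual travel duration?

9 hours 10 minutes

Departure in UTC: 6:35 PM − 5:30 = 1:05 PM on Dec 9.
Arrival in UTC: 6:15 PM + 4:00 = 10:15 PM on Dec 9.
Elapsed = 10:15 PM − 1:05 PM = 9 hours 10 minutes.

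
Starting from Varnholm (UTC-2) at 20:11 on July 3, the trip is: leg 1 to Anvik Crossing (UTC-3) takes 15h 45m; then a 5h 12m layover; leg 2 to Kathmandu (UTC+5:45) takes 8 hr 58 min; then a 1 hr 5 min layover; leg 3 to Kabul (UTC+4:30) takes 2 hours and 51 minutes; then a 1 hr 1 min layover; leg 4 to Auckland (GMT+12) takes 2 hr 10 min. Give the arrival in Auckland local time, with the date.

Convert departure to UTC: 20:11 + 2:00 = 22:11 UTC on Jul 3.
Add 15 hours 45 minutes leg 1 → 13:56 UTC (Jul 4).
Add 5 hours and 12 minutes layover in Anvik Crossing → 19:08 UTC.
Add 8 hours 58 minutes leg 2 → 04:06 UTC (Jul 5).
Add 1 hour and 5 minutes layover in Kathmandu → 05:11 UTC.
Add 2 hours and 51 minutes leg 3 → 08:02 UTC.
Add 1 hour 1 minute layover in Kabul → 09:03 UTC.
Add 2 hours 10 minutes leg 4 → 11:13 UTC.
Auckland is UTC+12:00, so local arrival = 11:13 + 12:00 = 23:13 on Jul 5.

23:13 on July 5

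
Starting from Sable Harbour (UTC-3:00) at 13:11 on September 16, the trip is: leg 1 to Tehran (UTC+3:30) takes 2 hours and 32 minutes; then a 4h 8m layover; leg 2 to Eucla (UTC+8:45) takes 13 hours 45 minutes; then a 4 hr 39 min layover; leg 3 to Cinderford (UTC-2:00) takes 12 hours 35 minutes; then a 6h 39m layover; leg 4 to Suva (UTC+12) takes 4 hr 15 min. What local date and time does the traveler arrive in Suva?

04:44 on Sep 19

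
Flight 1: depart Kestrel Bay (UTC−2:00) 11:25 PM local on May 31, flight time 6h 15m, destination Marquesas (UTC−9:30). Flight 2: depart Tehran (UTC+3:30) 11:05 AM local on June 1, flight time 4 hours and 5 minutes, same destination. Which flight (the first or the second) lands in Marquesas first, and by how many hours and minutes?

Flight 1 in UTC: 11:25 PM + 2:00 = 1:25 AM on Jun 1.
+6 hours 15 minutes → arrive 7:40 AM UTC on Jun 1.
Flight 2 in UTC: 11:05 AM − 3:30 = 7:35 AM on Jun 1.
+4 hours and 5 minutes → arrive 11:40 AM UTC on Jun 1.
Flight 1 lands earlier by 4 hours.

the first, by 4 hours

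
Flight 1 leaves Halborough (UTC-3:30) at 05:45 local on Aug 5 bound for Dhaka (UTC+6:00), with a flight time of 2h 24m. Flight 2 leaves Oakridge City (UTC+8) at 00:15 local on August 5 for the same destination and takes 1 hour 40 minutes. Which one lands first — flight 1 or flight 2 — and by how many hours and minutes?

the second, by 17 hours 44 minutes

Flight 1 in UTC: 05:45 + 3:30 = 09:15 on Aug 5.
+2 hours and 24 minutes → arrive 11:39 UTC on Aug 5.
Flight 2 in UTC: 00:15 − 8:00 = 16:15 on Aug 4.
+1 hour and 40 minutes → arrive 17:55 UTC on Aug 4.
Flight 2 lands earlier by 17 hours 44 minutes.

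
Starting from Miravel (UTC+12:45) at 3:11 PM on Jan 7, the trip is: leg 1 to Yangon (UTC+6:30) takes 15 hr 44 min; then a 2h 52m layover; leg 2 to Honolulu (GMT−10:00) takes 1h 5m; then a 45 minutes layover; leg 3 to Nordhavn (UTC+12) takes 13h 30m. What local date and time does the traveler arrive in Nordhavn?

12:22 AM on Jan 9

Convert departure to UTC: 3:11 PM − 12:45 = 2:26 AM UTC on Jan 7.
Add 15 hours and 44 minutes leg 1 → 6:10 PM UTC.
Add 2 hours 52 minutes layover in Yangon → 9:02 PM UTC.
Add 1 hour 5 minutes leg 2 → 10:07 PM UTC.
Add 45 minutes layover in Honolulu → 10:52 PM UTC.
Add 13 hours and 30 minutes leg 3 → 12:22 PM UTC (Jan 8).
Nordhavn is UTC+12:00, so local arrival = 12:22 PM + 12:00 = 12:22 AM on Jan 9.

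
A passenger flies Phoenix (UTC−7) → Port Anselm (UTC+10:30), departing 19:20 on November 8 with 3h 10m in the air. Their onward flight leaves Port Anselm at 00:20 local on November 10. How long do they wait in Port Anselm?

8 hours 20 minutes

Convert departure to UTC: 19:20 + 7:00 = 02:20 UTC on Nov 9.
Add 3 hours and 10 minutes flight time → 05:30 UTC.
Port Anselm is UTC+10:30, so local arrival = 05:30 + 10:30 = 16:00 on Nov 9.
Layover = 00:20 − 16:00 (+1 day) = 8 hours 20 minutes.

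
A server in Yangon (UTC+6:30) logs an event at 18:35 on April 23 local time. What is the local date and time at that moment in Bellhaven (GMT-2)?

In UTC: 18:35 − 6:30 = 12:05 on Apr 23.
Bellhaven is UTC−2:00: 12:05 − 2:00 = 10:05 on Apr 23.

10:05 on Apr 23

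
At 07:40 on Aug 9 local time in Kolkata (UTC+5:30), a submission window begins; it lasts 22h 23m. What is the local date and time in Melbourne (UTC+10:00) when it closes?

Convert start to UTC: 07:40 − 5:30 = 02:10 UTC on Aug 9.
Add 22 hours and 23 minutes duration → 00:33 UTC (Aug 10).
Melbourne is UTC+10:00, so local end time = 00:33 + 10:00 = 10:33 on Aug 10.

10:33 on Aug 10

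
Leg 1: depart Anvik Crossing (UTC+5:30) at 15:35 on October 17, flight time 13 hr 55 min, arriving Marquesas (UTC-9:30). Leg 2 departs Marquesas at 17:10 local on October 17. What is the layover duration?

2 hours 40 minutes

Convert departure to UTC: 15:35 − 5:30 = 10:05 UTC on Oct 17.
Add 13 hours and 55 minutes flight time → 00:00 UTC (Oct 18).
Marquesas is UTC−9:30, so local arrival = 00:00 − 9:30 = 14:30 on Oct 17.
Layover = 17:10 − 14:30 = 2 hours 40 minutes.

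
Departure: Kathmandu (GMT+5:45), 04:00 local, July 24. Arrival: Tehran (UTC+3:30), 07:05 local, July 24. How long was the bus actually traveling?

5 hours 20 minutes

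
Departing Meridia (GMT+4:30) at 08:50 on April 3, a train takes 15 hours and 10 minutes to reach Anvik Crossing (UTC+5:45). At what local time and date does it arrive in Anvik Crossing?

01:15 on Apr 4

Anvik Crossing is 1:15 ahead of Meridia.
After 15 hours 10 minutes it is 00:00 (Apr 4) in Meridia.
Shift by the zone difference: 00:00 + 1:15 = 01:15 on Apr 4 in Anvik Crossing.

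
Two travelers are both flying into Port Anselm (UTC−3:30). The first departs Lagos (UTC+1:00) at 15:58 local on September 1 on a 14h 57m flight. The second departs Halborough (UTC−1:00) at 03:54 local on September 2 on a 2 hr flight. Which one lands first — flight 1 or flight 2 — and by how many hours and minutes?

the first, by 59 minutes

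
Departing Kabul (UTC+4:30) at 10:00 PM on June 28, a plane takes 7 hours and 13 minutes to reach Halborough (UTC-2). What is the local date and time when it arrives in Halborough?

Halborough is 6:30 behind Kabul.
After 7 hours and 13 minutes it is 5:13 AM (Jun 29) in Kabul.
Shift by the zone difference: 5:13 AM − 6:30 = 10:43 PM on Jun 28 in Halborough.

10:43 PM on June 28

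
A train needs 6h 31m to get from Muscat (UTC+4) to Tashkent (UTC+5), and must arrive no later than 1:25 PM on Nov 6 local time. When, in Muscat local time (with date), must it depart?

5:54 AM on November 6

Target arrival in UTC: 1:25 PM − 5:00 = 8:25 AM on Nov 6.
Subtract 6 hours 31 minutes → departure 1:54 AM UTC on Nov 6.
Muscat is UTC+4:00: 1:54 AM + 4:00 = 5:54 AM on Nov 6.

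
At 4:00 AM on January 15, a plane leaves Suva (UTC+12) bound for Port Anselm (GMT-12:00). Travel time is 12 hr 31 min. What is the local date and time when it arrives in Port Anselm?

4:31 PM on January 14

Convert departure to UTC: 4:00 AM − 12:00 = 4:00 PM UTC on Jan 14.
Add 12 hours 31 minutes travel time → 4:31 AM UTC (Jan 15).
Port Anselm is UTC−12:00, so local arrival = 4:31 AM − 12:00 = 4:31 PM on Jan 14.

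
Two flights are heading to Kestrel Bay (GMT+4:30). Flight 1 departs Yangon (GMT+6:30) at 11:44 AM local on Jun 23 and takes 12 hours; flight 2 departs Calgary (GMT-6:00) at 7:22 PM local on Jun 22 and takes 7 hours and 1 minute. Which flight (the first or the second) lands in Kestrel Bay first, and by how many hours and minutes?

the second, by 8 hours 51 minutes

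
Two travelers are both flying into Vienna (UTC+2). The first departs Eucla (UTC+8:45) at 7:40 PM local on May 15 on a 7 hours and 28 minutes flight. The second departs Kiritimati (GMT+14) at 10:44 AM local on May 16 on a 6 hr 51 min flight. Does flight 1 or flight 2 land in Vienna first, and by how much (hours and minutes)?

Flight 1 in UTC: 7:40 PM − 8:45 = 10:55 AM on May 15.
+7 hours and 28 minutes → arrive 6:23 PM UTC on May 15.
Flight 2 in UTC: 10:44 AM − 14:00 = 8:44 PM on May 15.
+6 hours 51 minutes → arrive 3:35 AM UTC on May 16.
Flight 1 lands earlier by 9 hours 12 minutes.

the first, by 9 hours 12 minutes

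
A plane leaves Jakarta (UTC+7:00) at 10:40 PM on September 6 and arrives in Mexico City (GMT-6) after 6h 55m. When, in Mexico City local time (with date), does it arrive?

Convert departure to UTC: 10:40 PM − 7:00 = 3:40 PM UTC on Sep 6.
Add 6 hours and 55 minutes travel time → 10:35 PM UTC.
Mexico City is UTC−6:00, so local arrival = 10:35 PM − 6:00 = 4:35 PM on Sep 6.

4:35 PM on September 6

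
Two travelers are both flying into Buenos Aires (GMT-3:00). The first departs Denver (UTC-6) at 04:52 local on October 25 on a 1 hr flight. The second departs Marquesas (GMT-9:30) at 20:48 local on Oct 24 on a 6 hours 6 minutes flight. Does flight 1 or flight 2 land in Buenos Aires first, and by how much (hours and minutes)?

Flight 1 in UTC: 04:52 + 6:00 = 10:52 on Oct 25.
+1 hour → arrive 11:52 UTC on Oct 25.
Flight 2 in UTC: 20:48 + 9:30 = 06:18 on Oct 25.
+6 hours and 6 minutes → arrive 12:24 UTC on Oct 25.
Flight 1 lands earlier by 32 minutes.

the first, by 32 minutes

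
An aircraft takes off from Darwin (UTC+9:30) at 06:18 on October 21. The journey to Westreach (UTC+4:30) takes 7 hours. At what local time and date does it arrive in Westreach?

Convert departure to UTC: 06:18 − 9:30 = 20:48 UTC on Oct 20.
Add 7 hours travel time → 03:48 UTC (Oct 21).
Westreach is UTC+4:30, so local arrival = 03:48 + 4:30 = 08:18 on Oct 21.

08:18 on October 21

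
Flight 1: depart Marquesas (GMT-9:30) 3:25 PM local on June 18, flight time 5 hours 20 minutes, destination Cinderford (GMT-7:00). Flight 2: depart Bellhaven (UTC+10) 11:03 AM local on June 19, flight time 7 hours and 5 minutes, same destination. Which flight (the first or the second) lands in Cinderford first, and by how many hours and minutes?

the first, by 1 hour 53 minutes

Flight 1 in UTC: 3:25 PM + 9:30 = 12:55 AM on Jun 19.
+5 hours 20 minutes → arrive 6:15 AM UTC on Jun 19.
Flight 2 in UTC: 11:03 AM − 10:00 = 1:03 AM on Jun 19.
+7 hours 5 minutes → arrive 8:08 AM UTC on Jun 19.
Flight 1 lands earlier by 1 hour 53 minutes.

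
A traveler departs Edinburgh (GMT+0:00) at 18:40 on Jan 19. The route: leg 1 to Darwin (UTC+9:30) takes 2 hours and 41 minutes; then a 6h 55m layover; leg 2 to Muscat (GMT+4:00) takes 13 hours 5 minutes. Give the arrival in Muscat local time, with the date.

21:21 on Jan 20

Edinburgh is at UTC+0, so departure is already 18:40 UTC on Jan 19.
Add 2 hours and 41 minutes leg 1 → 21:21 UTC.
Add 6 hours 55 minutes layover in Darwin → 04:16 UTC (Jan 20).
Add 13 hours and 5 minutes leg 2 → 17:21 UTC.
Muscat is UTC+4:00, so local arrival = 17:21 + 4:00 = 21:21 on Jan 20.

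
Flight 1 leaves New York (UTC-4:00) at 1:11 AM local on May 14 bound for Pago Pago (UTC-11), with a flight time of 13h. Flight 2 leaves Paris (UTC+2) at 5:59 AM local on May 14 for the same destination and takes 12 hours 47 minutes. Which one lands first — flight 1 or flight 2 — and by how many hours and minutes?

Flight 1 in UTC: 1:11 AM + 4:00 = 5:11 AM on May 14.
+13 hours → arrive 6:11 PM UTC on May 14.
Flight 2 in UTC: 5:59 AM − 2:00 = 3:59 AM on May 14.
+12 hours 47 minutes → arrive 4:46 PM UTC on May 14.
Flight 2 lands earlier by 1 hour 25 minutes.

the second, by 1 hour 25 minutes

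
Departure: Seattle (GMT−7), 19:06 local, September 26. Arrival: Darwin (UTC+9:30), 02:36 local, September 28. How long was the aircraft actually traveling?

Darwin is 16:30 ahead of Seattle.
Clock-face elapsed time (ignoring zones) is 31 hours 30 minutes.
Actual elapsed = 31 hours 30 minutes − 16:30 = 15 hours.

15 hours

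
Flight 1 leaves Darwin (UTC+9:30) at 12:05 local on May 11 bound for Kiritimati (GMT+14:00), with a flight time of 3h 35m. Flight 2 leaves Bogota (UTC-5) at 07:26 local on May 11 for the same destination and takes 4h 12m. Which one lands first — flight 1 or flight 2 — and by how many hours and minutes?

the first, by 10 hours 28 minutes

Flight 1 in UTC: 12:05 − 9:30 = 02:35 on May 11.
+3 hours 35 minutes → arrive 06:10 UTC on May 11.
Flight 2 in UTC: 07:26 + 5:00 = 12:26 on May 11.
+4 hours and 12 minutes → arrive 16:38 UTC on May 11.
Flight 1 lands earlier by 10 hours 28 minutes.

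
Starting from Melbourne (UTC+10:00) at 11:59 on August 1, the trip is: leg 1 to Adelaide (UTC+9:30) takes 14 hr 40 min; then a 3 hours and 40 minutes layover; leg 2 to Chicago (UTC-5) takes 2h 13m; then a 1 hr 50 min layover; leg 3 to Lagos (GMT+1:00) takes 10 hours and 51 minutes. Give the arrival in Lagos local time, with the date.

12:13 on August 2

Convert departure to UTC: 11:59 − 10:00 = 01:59 UTC on Aug 1.
Add 14 hours and 40 minutes leg 1 → 16:39 UTC.
Add 3 hours and 40 minutes layover in Adelaide → 20:19 UTC.
Add 2 hours and 13 minutes leg 2 → 22:32 UTC.
Add 1 hour and 50 minutes layover in Chicago → 00:22 UTC (Aug 2).
Add 10 hours 51 minutes leg 3 → 11:13 UTC.
Lagos is UTC+1:00, so local arrival = 11:13 + 1:00 = 12:13 on Aug 2.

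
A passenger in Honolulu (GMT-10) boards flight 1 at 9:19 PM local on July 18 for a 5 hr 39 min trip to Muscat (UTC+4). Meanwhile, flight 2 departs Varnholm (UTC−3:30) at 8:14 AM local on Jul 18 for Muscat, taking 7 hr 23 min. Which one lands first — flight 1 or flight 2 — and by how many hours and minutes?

the second, by 17 hours 51 minutes

Flight 1 in UTC: 9:19 PM + 10:00 = 7:19 AM on Jul 19.
+5 hours and 39 minutes → arrive 12:58 PM UTC on Jul 19.
Flight 2 in UTC: 8:14 AM + 3:30 = 11:44 AM on Jul 18.
+7 hours and 23 minutes → arrive 7:07 PM UTC on Jul 18.
Flight 2 lands earlier by 17 hours 51 minutes.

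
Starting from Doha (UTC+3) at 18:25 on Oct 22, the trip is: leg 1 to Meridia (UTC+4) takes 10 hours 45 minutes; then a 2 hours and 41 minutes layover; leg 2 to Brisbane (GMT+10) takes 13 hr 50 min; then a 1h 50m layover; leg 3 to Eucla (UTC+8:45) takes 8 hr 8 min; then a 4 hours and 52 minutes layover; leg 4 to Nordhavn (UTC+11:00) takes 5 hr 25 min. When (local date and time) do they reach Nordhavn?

Convert departure to UTC: 18:25 − 3:00 = 15:25 UTC on Oct 22.
Add 10 hours and 45 minutes leg 1 → 02:10 UTC (Oct 23).
Add 2 hours 41 minutes layover in Meridia → 04:51 UTC.
Add 13 hours 50 minutes leg 2 → 18:41 UTC.
Add 1 hour and 50 minutes layover in Brisbane → 20:31 UTC.
Add 8 hours 8 minutes leg 3 → 04:39 UTC (Oct 24).
Add 4 hours and 52 minutes layover in Eucla → 09:31 UTC.
Add 5 hours and 25 minutes leg 4 → 14:56 UTC.
Nordhavn is UTC+11:00, so local arrival = 14:56 + 11:00 = 01:56 on Oct 25.

01:56 on Oct 25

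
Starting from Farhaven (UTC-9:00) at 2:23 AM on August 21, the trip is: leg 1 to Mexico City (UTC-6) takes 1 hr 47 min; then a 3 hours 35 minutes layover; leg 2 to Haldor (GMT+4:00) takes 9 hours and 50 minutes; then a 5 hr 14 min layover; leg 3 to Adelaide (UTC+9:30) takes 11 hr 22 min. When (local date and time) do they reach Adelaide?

4:41 AM on August 23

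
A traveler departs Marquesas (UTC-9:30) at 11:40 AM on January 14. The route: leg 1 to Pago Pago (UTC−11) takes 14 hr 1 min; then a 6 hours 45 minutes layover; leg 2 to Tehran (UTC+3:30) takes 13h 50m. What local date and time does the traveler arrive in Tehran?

Convert departure to UTC: 11:40 AM + 9:30 = 9:10 PM UTC on Jan 14.
Add 14 hours and 1 minute leg 1 → 11:11 AM UTC (Jan 15).
Add 6 hours 45 minutes layover in Pago Pago → 5:56 PM UTC.
Add 13 hours and 50 minutes leg 2 → 7:46 AM UTC (Jan 16).
Tehran is UTC+3:30, so local arrival = 7:46 AM + 3:30 = 11:16 AM on Jan 16.

11:16 AM on Jan 16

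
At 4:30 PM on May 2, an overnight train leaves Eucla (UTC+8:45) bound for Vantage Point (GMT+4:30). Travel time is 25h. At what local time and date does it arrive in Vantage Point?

1:15 PM on May 3

Vantage Point is 4:15 behind Eucla.
After 25 hours it is 5:30 PM (May 3) in Eucla.
Shift by the zone difference: 5:30 PM − 4:15 = 1:15 PM on May 3 in Vantage Point.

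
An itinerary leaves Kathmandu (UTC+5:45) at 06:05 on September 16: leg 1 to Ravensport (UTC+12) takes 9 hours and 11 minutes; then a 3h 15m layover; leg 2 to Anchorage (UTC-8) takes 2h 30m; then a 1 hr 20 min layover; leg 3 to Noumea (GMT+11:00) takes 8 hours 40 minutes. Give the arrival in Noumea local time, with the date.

Convert departure to UTC: 06:05 − 5:45 = 00:20 UTC on Sep 16.
Add 9 hours 11 minutes leg 1 → 09:31 UTC.
Add 3 hours and 15 minutes layover in Ravensport → 12:46 UTC.
Add 2 hours 30 minutes leg 2 → 15:16 UTC.
Add 1 hour and 20 minutes layover in Anchorage → 16:36 UTC.
Add 8 hours 40 minutes leg 3 → 01:16 UTC (Sep 17).
Noumea is UTC+11:00, so local arrival = 01:16 + 11:00 = 12:16 on Sep 17.

12:16 on September 17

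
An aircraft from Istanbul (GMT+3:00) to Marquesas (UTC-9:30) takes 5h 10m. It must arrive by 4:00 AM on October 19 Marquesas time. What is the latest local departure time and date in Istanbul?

11:20 AM on October 19

Target arrival in UTC: 4:00 AM + 9:30 = 1:30 PM on Oct 19.
Subtract 5 hours and 10 minutes → departure 8:20 AM UTC on Oct 19.
Istanbul is UTC+3:00: 8:20 AM + 3:00 = 11:20 AM on Oct 19.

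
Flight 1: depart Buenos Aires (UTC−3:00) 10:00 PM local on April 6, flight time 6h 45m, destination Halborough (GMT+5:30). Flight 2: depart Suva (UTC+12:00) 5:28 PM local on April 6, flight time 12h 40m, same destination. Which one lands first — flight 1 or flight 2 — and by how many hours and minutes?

the second, by 13 hours 37 minutes

Flight 1 in UTC: 10:00 PM + 3:00 = 1:00 AM on Apr 7.
+6 hours and 45 minutes → arrive 7:45 AM UTC on Apr 7.
Flight 2 in UTC: 5:28 PM − 12:00 = 5:28 AM on Apr 6.
+12 hours and 40 minutes → arrive 6:08 PM UTC on Apr 6.
Flight 2 lands earlier by 13 hours 37 minutes.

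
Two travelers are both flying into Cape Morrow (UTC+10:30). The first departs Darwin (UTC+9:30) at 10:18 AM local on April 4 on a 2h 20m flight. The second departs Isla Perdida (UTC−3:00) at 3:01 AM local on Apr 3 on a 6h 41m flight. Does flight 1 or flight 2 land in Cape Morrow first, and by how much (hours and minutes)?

Flight 1 in UTC: 10:18 AM − 9:30 = 12:48 AM on Apr 4.
+2 hours and 20 minutes → arrive 3:08 AM UTC on Apr 4.
Flight 2 in UTC: 3:01 AM + 3:00 = 6:01 AM on Apr 3.
+6 hours 41 minutes → arrive 12:42 PM UTC on Apr 3.
Flight 2 lands earlier by 14 hours 26 minutes.

the second, by 14 hours 26 minutes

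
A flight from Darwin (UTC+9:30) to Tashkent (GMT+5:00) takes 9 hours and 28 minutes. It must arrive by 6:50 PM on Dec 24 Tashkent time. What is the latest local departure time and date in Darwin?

1:52 PM on December 24

Target arrival in UTC: 6:50 PM − 5:00 = 1:50 PM on Dec 24.
Subtract 9 hours and 28 minutes → departure 4:22 AM UTC on Dec 24.
Darwin is UTC+9:30: 4:22 AM + 9:30 = 1:52 PM on Dec 24.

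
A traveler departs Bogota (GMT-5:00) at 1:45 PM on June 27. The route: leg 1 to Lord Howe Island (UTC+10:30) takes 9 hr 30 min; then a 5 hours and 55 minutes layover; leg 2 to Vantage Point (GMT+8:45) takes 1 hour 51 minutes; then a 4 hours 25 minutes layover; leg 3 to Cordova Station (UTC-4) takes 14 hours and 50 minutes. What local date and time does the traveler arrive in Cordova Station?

Convert departure to UTC: 1:45 PM + 5:00 = 6:45 PM UTC on Jun 27.
Add 9 hours and 30 minutes leg 1 → 4:15 AM UTC (Jun 28).
Add 5 hours 55 minutes layover in Lord Howe Island → 10:10 AM UTC.
Add 1 hour and 51 minutes leg 2 → 12:01 PM UTC.
Add 4 hours 25 minutes layover in Vantage Point → 4:26 PM UTC.
Add 14 hours 50 minutes leg 3 → 7:16 AM UTC (Jun 29).
Cordova Station is UTC−4:00, so local arrival = 7:16 AM − 4:00 = 3:16 AM on Jun 29.

3:16 AM on Jun 29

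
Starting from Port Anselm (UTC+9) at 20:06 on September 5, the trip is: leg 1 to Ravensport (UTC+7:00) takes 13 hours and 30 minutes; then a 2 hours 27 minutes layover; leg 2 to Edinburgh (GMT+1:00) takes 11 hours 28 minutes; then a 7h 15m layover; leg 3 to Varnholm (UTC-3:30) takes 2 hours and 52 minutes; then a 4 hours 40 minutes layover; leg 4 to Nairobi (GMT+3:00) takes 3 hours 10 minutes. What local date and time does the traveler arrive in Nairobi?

11:28 on Sep 7

Convert departure to UTC: 20:06 − 9:00 = 11:06 UTC on Sep 5.
Add 13 hours 30 minutes leg 1 → 00:36 UTC (Sep 6).
Add 2 hours and 27 minutes layover in Ravensport → 03:03 UTC.
Add 11 hours and 28 minutes leg 2 → 14:31 UTC.
Add 7 hours 15 minutes layover in Edinburgh → 21:46 UTC.
Add 2 hours 52 minutes leg 3 → 00:38 UTC (Sep 7).
Add 4 hours and 40 minutes layover in Varnholm → 05:18 UTC.
Add 3 hours and 10 minutes leg 4 → 08:28 UTC.
Nairobi is UTC+3:00, so local arrival = 08:28 + 3:00 = 11:28 on Sep 7.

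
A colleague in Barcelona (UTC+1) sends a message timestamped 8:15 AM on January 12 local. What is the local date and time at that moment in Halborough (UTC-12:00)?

7:15 PM on Jan 11

Halborough is 13:00 behind Barcelona.
Shift by the zone difference: 8:15 AM − 13:00 = 7:15 PM on Jan 11 in Halborough.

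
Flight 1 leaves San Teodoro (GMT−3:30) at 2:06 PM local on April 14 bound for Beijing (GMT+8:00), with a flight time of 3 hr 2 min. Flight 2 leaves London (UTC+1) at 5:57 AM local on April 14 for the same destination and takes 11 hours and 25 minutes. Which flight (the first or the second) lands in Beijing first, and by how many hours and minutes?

the second, by 4 hours 16 minutes

Flight 1 in UTC: 2:06 PM + 3:30 = 5:36 PM on Apr 14.
+3 hours 2 minutes → arrive 8:38 PM UTC on Apr 14.
Flight 2 in UTC: 5:57 AM − 1:00 = 4:57 AM on Apr 14.
+11 hours and 25 minutes → arrive 4:22 PM UTC on Apr 14.
Flight 2 lands earlier by 4 hours 16 minutes.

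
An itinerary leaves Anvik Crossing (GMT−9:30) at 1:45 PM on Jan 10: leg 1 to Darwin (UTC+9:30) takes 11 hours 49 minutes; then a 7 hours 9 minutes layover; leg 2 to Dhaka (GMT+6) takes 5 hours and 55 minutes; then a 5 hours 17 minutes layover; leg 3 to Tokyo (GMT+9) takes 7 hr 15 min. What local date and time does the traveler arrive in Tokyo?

Convert departure to UTC: 1:45 PM + 9:30 = 11:15 PM UTC on Jan 10.
Add 11 hours and 49 minutes leg 1 → 11:04 AM UTC (Jan 11).
Add 7 hours and 9 minutes layover in Darwin → 6:13 PM UTC.
Add 5 hours 55 minutes leg 2 → 12:08 AM UTC (Jan 12).
Add 5 hours 17 minutes layover in Dhaka → 5:25 AM UTC.
Add 7 hours and 15 minutes leg 3 → 12:40 PM UTC.
Tokyo is UTC+9:00, so local arrival = 12:40 PM + 9:00 = 9:40 PM on Jan 12.

9:40 PM on January 12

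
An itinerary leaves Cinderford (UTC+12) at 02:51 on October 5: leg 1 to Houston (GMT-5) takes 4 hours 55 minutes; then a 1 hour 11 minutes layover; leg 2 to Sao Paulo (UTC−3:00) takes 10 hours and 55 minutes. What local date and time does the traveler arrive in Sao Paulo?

Convert departure to UTC: 02:51 − 12:00 = 14:51 UTC on Oct 4.
Add 4 hours and 55 minutes leg 1 → 19:46 UTC.
Add 1 hour and 11 minutes layover in Houston → 20:57 UTC.
Add 10 hours and 55 minutes leg 2 → 07:52 UTC (Oct 5).
Sao Paulo is UTC−3:00, so local arrival = 07:52 − 3:00 = 04:52 on Oct 5.

04:52 on Oct 5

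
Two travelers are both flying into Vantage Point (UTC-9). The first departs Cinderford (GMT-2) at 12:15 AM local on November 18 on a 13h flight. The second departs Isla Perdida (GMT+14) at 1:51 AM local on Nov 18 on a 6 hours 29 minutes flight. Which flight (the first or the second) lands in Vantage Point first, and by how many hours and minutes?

Flight 1 in UTC: 12:15 AM + 2:00 = 2:15 AM on Nov 18.
+13 hours → arrive 3:15 PM UTC on Nov 18.
Flight 2 in UTC: 1:51 AM − 14:00 = 11:51 AM on Nov 17.
+6 hours and 29 minutes → arrive 6:20 PM UTC on Nov 17.
Flight 2 lands earlier by 20 hours 55 minutes.

the second, by 20 hours 55 minutes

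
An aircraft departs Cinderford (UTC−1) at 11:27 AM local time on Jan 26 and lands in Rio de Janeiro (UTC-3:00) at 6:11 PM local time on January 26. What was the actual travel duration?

Departure in UTC: 11:27 AM + 1:00 = 12:27 PM on Jan 26.
Arrival in UTC: 6:11 PM + 3:00 = 9:11 PM on Jan 26.
Elapsed = 9:11 PM − 12:27 PM = 8 hours 44 minutes.

8 hours 44 minutes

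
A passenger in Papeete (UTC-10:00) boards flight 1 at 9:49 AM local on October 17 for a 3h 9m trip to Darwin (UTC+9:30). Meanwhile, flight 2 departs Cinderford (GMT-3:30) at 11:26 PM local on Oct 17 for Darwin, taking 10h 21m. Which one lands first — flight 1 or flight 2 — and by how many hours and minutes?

Flight 1 in UTC: 9:49 AM + 10:00 = 7:49 PM on Oct 17.
+3 hours and 9 minutes → arrive 10:58 PM UTC on Oct 17.
Flight 2 in UTC: 11:26 PM + 3:30 = 2:56 AM on Oct 18.
+10 hours and 21 minutes → arrive 1:17 PM UTC on Oct 18.
Flight 1 lands earlier by 14 hours 19 minutes.

the first, by 14 hours 19 minutes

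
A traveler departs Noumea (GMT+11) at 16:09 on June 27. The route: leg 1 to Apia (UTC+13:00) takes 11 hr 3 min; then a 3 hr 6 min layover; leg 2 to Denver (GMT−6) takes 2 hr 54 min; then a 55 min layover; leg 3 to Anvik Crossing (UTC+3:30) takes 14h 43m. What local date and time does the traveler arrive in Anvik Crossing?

17:20 on Jun 28

Convert departure to UTC: 16:09 − 11:00 = 05:09 UTC on Jun 27.
Add 11 hours and 3 minutes leg 1 → 16:12 UTC.
Add 3 hours and 6 minutes layover in Apia → 19:18 UTC.
Add 2 hours 54 minutes leg 2 → 22:12 UTC.
Add 55 minutes layover in Denver → 23:07 UTC.
Add 14 hours 43 minutes leg 3 → 13:50 UTC (Jun 28).
Anvik Crossing is UTC+3:30, so local arrival = 13:50 + 3:30 = 17:20 on Jun 28.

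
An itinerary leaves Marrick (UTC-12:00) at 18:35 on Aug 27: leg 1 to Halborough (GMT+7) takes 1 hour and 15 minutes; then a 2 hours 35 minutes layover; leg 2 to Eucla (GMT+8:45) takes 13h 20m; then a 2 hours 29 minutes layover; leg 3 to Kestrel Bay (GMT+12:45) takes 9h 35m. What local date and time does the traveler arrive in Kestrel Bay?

Convert departure to UTC: 18:35 + 12:00 = 06:35 UTC on Aug 28.
Add 1 hour and 15 minutes leg 1 → 07:50 UTC.
Add 2 hours 35 minutes layover in Halborough → 10:25 UTC.
Add 13 hours 20 minutes leg 2 → 23:45 UTC.
Add 2 hours and 29 minutes layover in Eucla → 02:14 UTC (Aug 29).
Add 9 hours and 35 minutes leg 3 → 11:49 UTC.
Kestrel Bay is UTC+12:45, so local arrival = 11:49 + 12:45 = 00:34 on Aug 30.

00:34 on Aug 30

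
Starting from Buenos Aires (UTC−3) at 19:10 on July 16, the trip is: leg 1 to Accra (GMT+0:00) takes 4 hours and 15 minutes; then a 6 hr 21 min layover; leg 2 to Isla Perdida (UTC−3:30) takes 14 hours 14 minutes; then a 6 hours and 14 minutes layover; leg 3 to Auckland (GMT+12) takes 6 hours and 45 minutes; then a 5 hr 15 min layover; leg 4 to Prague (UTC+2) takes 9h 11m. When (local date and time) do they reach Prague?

04:25 on July 19

Convert departure to UTC: 19:10 + 3:00 = 22:10 UTC on Jul 16.
Add 4 hours and 15 minutes leg 1 → 02:25 UTC (Jul 17).
Add 6 hours and 21 minutes layover in Accra → 08:46 UTC.
Add 14 hours 14 minutes leg 2 → 23:00 UTC.
Add 6 hours and 14 minutes layover in Isla Perdida → 05:14 UTC (Jul 18).
Add 6 hours 45 minutes leg 3 → 11:59 UTC.
Add 5 hours 15 minutes layover in Auckland → 17:14 UTC.
Add 9 hours and 11 minutes leg 4 → 02:25 UTC (Jul 19).
Prague is UTC+2:00, so local arrival = 02:25 + 2:00 = 04:25 on Jul 19.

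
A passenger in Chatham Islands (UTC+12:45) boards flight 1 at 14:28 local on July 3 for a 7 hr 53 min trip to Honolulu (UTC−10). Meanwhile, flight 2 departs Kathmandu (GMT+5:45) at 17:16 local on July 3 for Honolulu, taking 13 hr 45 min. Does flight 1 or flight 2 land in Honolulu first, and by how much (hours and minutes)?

the first, by 15 hours 40 minutes

Flight 1 in UTC: 14:28 − 12:45 = 01:43 on Jul 3.
+7 hours 53 minutes → arrive 09:36 UTC on Jul 3.
Flight 2 in UTC: 17:16 − 5:45 = 11:31 on Jul 3.
+13 hours and 45 minutes → arrive 01:16 UTC on Jul 4.
Flight 1 lands earlier by 15 hours 40 minutes.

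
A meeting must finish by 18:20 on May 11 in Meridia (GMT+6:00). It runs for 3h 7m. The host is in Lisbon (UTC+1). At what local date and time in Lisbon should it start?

Target end time in UTC: 18:20 − 6:00 = 12:20 on May 11.
Subtract 3 hours 7 minutes → start 09:13 UTC on May 11.
Lisbon is UTC+1:00: 09:13 + 1:00 = 10:13 on May 11.

10:13 on May 11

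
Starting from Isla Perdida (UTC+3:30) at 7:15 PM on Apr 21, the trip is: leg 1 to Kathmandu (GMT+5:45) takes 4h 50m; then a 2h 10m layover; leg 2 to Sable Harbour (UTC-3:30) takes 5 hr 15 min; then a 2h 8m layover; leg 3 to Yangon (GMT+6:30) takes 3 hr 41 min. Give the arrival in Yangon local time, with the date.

Convert departure to UTC: 7:15 PM − 3:30 = 3:45 PM UTC on Apr 21.
Add 4 hours and 50 minutes leg 1 → 8:35 PM UTC.
Add 2 hours and 10 minutes layover in Kathmandu → 10:45 PM UTC.
Add 5 hours 15 minutes leg 2 → 4:00 AM UTC (Apr 22).
Add 2 hours and 8 minutes layover in Sable Harbour → 6:08 AM UTC.
Add 3 hours 41 minutes leg 3 → 9:49 AM UTC.
Yangon is UTC+6:30, so local arrival = 9:49 AM + 6:30 = 4:19 PM on Apr 22.

4:19 PM on April 22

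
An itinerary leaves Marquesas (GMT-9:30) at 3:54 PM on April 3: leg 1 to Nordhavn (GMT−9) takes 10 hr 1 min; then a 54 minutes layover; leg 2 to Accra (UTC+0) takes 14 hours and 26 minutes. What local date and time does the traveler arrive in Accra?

2:45 AM on Apr 5

Convert departure to UTC: 3:54 PM + 9:30 = 1:24 AM UTC on Apr 4.
Add 10 hours 1 minute leg 1 → 11:25 AM UTC.
Add 54 minutes layover in Nordhavn → 12:19 PM UTC.
Add 14 hours 26 minutes leg 2 → 2:45 AM UTC (Apr 5).
Accra is UTC+0, so local arrival is the same: 2:45 AM on Apr 5.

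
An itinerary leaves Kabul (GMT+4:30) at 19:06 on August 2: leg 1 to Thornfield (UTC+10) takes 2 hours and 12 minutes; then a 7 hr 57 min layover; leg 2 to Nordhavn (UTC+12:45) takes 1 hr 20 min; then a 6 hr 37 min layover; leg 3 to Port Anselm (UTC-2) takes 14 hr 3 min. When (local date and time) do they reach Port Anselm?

Convert departure to UTC: 19:06 − 4:30 = 14:36 UTC on Aug 2.
Add 2 hours and 12 minutes leg 1 → 16:48 UTC.
Add 7 hours 57 minutes layover in Thornfield → 00:45 UTC (Aug 3).
Add 1 hour 20 minutes leg 2 → 02:05 UTC.
Add 6 hours 37 minutes layover in Nordhavn → 08:42 UTC.
Add 14 hours and 3 minutes leg 3 → 22:45 UTC.
Port Anselm is UTC−2:00, so local arrival = 22:45 − 2:00 = 20:45 on Aug 3.

20:45 on Aug 3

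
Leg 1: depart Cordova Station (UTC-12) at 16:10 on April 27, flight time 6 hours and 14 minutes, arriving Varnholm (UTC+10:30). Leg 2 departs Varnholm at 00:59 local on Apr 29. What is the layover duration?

4 hours 5 minutes

Convert departure to UTC: 16:10 + 12:00 = 04:10 UTC on Apr 28.
Add 6 hours 14 minutes flight time → 10:24 UTC.
Varnholm is UTC+10:30, so local arrival = 10:24 + 10:30 = 20:54 on Apr 28.
Layover = 00:59 − 20:54 (+1 day) = 4 hours 5 minutes.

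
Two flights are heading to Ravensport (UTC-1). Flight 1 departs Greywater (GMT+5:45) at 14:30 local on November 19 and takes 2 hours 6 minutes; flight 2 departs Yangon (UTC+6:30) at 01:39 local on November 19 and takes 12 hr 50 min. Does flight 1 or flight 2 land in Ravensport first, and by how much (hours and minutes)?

the second, by 2 hours 52 minutes

Flight 1 in UTC: 14:30 − 5:45 = 08:45 on Nov 19.
+2 hours and 6 minutes → arrive 10:51 UTC on Nov 19.
Flight 2 in UTC: 01:39 − 6:30 = 19:09 on Nov 18.
+12 hours and 50 minutes → arrive 07:59 UTC on Nov 19.
Flight 2 lands earlier by 2 hours 52 minutes.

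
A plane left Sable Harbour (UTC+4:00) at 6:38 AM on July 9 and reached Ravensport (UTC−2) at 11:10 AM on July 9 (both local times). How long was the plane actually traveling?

10 hours 32 minutes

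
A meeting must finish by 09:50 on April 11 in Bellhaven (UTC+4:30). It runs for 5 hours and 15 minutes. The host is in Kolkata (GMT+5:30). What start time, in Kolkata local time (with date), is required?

Target end time in UTC: 09:50 − 4:30 = 05:20 on Apr 11.
Subtract 5 hours and 15 minutes → start 00:05 UTC on Apr 11.
Kolkata is UTC+5:30: 00:05 + 5:30 = 05:35 on Apr 11.

05:35 on April 11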